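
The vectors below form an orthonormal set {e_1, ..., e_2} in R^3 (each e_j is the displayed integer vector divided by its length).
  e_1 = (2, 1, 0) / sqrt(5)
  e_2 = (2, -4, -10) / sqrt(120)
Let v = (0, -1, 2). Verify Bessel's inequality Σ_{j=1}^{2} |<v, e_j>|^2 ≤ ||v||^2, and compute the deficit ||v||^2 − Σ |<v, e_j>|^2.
Σ |<v, e_j>|^2 = 7/3; ||v||^2 = 5; deficit = 8/3

Write each e_j = u_j / sqrt(<u_j, u_j>) where u_j is the displayed integer vector. Then <v, e_j> = <v, u_j> / sqrt(<u_j, u_j>), so |<v, e_j>|^2 = <v, u_j>^2 / <u_j, u_j>.
Coefficients: <v, e_1> = -1/sqrt(5), <v, e_2> = -16/sqrt(120).
Square and sum: Σ |<v, e_j>|^2 = 7/3.
Compute ||v||^2 = v·v = 5.
Deficit = 5 − 7/3 = 8/3 ≥ 0, confirming Bessel's inequality. (The deficit equals ||v − Σ <v,e_j> e_j||^2, the squared distance from v to span{e_j}.)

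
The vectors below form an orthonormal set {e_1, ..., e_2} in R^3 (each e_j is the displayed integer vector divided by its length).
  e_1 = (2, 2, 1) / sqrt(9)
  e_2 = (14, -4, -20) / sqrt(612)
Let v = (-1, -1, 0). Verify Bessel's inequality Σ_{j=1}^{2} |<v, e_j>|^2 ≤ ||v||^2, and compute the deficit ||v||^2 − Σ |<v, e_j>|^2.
Σ |<v, e_j>|^2 = 33/17; ||v||^2 = 2; deficit = 1/17

Write each e_j = u_j / sqrt(<u_j, u_j>) where u_j is the displayed integer vector. Then <v, e_j> = <v, u_j> / sqrt(<u_j, u_j>), so |<v, e_j>|^2 = <v, u_j>^2 / <u_j, u_j>.
Coefficients: <v, e_1> = -4/sqrt(9), <v, e_2> = -10/sqrt(612).
Square and sum: Σ |<v, e_j>|^2 = 33/17.
Compute ||v||^2 = v·v = 2.
Deficit = 2 − 33/17 = 1/17 ≥ 0, confirming Bessel's inequality. (The deficit equals ||v − Σ <v,e_j> e_j||^2, the squared distance from v to span{e_j}.)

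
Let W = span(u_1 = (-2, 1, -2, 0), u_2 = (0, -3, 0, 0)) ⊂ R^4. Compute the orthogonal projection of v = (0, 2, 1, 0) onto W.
proj_W(v) = (1/2, 2, 1/2, 0)

Set up U = [u_1 | ... | u_2] ∈ R^(4×2). The projector onto W = col(U) is P = U (U^T U)^(-1) U^T.
Compute U^T U =
  [9, -3]
  [-3, 9],
and U^T v = (0, -6).
Solve U^T U · c = U^T v for the coefficients: c = (-1/4, -3/4). The projection is proj_W(v) = U c.
Check: (v - proj_W(v)) · u_1 = 0  (should be 0).
Check: (v - proj_W(v)) · u_2 = 0  (should be 0).
Result: proj_W(v) = (1/2, 2, 1/2, 0).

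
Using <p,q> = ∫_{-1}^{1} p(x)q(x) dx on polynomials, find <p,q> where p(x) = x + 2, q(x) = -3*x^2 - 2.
<p,q> = -12

Expand the product: p(x)·q(x) = -3*x^3 - 6*x^2 - 2*x - 4.
∫_{-1}^{1} of each monomial x^k gives [2/(k+1) if k even, 0 if k odd]. Integrating term-by-term (or equivalently evaluating the antiderivative F(x) = -3*x^4/4 - 2*x^3 - x^2 - 4*x at the endpoints):
  F(1) − F(−1) = -31/4 − (17/4) = -12.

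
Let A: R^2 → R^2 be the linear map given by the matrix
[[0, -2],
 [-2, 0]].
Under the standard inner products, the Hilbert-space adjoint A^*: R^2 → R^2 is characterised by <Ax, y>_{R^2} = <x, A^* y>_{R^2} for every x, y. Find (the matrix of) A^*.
A^* = A^T =
[[0, -2],
 [-2, 0]]

For real matrices with standard dot products, the defining identity <Ax, y> = <x, A^* y> gives (Ax)^T y = x^T (A^*) y, i.e. x^T A^T y = x^T (A^*) y. Since this holds for all x, y, we must have A^* = A^T. Therefore
A^* =
[[0, -2],
 [-2, 0]].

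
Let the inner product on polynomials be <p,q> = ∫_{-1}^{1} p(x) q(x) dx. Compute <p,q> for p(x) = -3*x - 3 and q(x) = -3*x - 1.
<p,q> = 12

Expand the product: p(x)·q(x) = 9*x^2 + 12*x + 3.
∫_{-1}^{1} of each monomial x^k gives [2/(k+1) if k even, 0 if k odd]. Integrating term-by-term (or equivalently evaluating the antiderivative F(x) = 3*x^3 + 6*x^2 + 3*x at the endpoints):
  F(1) − F(−1) = 12 − (0) = 12.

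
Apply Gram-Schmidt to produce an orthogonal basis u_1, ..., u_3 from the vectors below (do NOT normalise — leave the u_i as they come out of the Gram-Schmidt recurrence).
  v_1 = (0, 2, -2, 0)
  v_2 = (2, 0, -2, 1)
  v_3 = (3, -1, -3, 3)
Orthogonal basis:
  u_1 = (0, 2, -2, 0)
  u_2 = (2, -1, -1, 1)
  u_3 = (-5/7, -1/7, -1/7, 8/7)

Apply the Gram-Schmidt recurrence
  u_1 = v_1
  u_i = v_i − Σ_{j<i} ((v_i · u_j) / (u_j · u_j)) · u_j.

Step by step this gives:
  u_1 = (0, 2, -2, 0)
  u_2 = (2, -1, -1, 1)
  u_3 = (-5/7, -1/7, -1/7, 8/7)

Orthogonality check:
  u_2 · u_1 = 0 (should be 0)
  u_3 · u_1 = 0 (should be 0)
  u_3 · u_2 = 0 (should be 0)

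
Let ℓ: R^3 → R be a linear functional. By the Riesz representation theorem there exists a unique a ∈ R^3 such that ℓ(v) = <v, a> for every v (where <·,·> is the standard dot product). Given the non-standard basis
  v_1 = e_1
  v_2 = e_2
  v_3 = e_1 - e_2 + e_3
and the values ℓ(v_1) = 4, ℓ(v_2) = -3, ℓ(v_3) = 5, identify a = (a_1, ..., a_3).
a = (4, -3, -2)

Write a = (a_1, ..., a_3) in the standard basis. For each basis vector v_i, ℓ(v_i) = <v_i, a> is a linear equation in the a_j's. Collect the n equations into a matrix system V a = ℓ, where row i of V is v_i (expressed in the standard basis). Since V is invertible (lower-triangular with 1s on the diagonal, up to permutation), solve by back-substitution:
  V =
[[1, 0, 0],
 [0, 1, 0],
 [1, -1, 1]]
  V a = (4, -3, 5)
Solving gives a = (4, -3, -2).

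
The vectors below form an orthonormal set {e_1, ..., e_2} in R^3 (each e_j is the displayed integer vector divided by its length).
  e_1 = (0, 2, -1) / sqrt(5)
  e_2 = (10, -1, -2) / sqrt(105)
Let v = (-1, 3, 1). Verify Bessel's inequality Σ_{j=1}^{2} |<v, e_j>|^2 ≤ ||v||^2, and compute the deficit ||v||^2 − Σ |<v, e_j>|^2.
Σ |<v, e_j>|^2 = 50/7; ||v||^2 = 11; deficit = 27/7

Write each e_j = u_j / sqrt(<u_j, u_j>) where u_j is the displayed integer vector. Then <v, e_j> = <v, u_j> / sqrt(<u_j, u_j>), so |<v, e_j>|^2 = <v, u_j>^2 / <u_j, u_j>.
Coefficients: <v, e_1> = 5/sqrt(5), <v, e_2> = -15/sqrt(105).
Square and sum: Σ |<v, e_j>|^2 = 50/7.
Compute ||v||^2 = v·v = 11.
Deficit = 11 − 50/7 = 27/7 ≥ 0, confirming Bessel's inequality. (The deficit equals ||v − Σ <v,e_j> e_j||^2, the squared distance from v to span{e_j}.)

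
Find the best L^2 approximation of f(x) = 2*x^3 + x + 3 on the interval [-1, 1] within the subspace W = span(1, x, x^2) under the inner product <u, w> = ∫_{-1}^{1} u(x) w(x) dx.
g(x) = 11*x/5 + 3

The best approximation g ∈ W is the orthogonal projection of f onto W. Writing g = a_0 + a_1 x + a_2 x^2, the coefficients solve the normal equations G · a = b where
  G_{ij} = <φ_i, φ_j> and b_i = <f, φ_i>, with φ_0 = 1, φ_1 = x, φ_2 = x^2.
G =
  [2, 0, 2/3]
  [0, 2/3, 0]
  [2/3, 0, 2/5],
b = (6, 22/15, 2).
Solving gives a_0 = 3, a_1 = 11/5, a_2 = 0, so
  g(x) = 11*x/5 + 3.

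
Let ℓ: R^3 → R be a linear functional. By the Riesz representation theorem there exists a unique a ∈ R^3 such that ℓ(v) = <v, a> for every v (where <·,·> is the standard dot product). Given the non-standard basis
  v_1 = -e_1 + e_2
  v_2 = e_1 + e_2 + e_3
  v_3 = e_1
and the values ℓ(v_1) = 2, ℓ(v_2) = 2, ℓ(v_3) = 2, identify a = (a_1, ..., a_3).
a = (2, 4, -4)

Write a = (a_1, ..., a_3) in the standard basis. For each basis vector v_i, ℓ(v_i) = <v_i, a> is a linear equation in the a_j's. Collect the n equations into a matrix system V a = ℓ, where row i of V is v_i (expressed in the standard basis). Since V is invertible (lower-triangular with 1s on the diagonal, up to permutation), solve by back-substitution:
  V =
[[-1, 1, 0],
 [1, 1, 1],
 [1, 0, 0]]
  V a = (2, 2, 2)
Solving gives a = (2, 4, -4).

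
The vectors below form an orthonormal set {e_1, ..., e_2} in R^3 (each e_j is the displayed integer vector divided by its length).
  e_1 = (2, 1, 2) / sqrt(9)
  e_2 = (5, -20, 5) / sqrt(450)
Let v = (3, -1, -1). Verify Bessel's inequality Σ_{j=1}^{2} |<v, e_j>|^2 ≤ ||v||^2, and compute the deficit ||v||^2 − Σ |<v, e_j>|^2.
Σ |<v, e_j>|^2 = 3; ||v||^2 = 11; deficit = 8

Write each e_j = u_j / sqrt(<u_j, u_j>) where u_j is the displayed integer vector. Then <v, e_j> = <v, u_j> / sqrt(<u_j, u_j>), so |<v, e_j>|^2 = <v, u_j>^2 / <u_j, u_j>.
Coefficients: <v, e_1> = 3/sqrt(9), <v, e_2> = 30/sqrt(450).
Square and sum: Σ |<v, e_j>|^2 = 3.
Compute ||v||^2 = v·v = 11.
Deficit = 11 − 3 = 8 ≥ 0, confirming Bessel's inequality. (The deficit equals ||v − Σ <v,e_j> e_j||^2, the squared distance from v to span{e_j}.)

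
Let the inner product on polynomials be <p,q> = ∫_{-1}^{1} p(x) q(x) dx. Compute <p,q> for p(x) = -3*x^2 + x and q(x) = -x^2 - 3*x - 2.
<p,q> = 16/5

Expand the product: p(x)·q(x) = 3*x^4 + 8*x^3 + 3*x^2 - 2*x.
∫_{-1}^{1} of each monomial x^k gives [2/(k+1) if k even, 0 if k odd]. Integrating term-by-term (or equivalently evaluating the antiderivative F(x) = 3*x^5/5 + 2*x^4 + x^3 - x^2 at the endpoints):
  F(1) − F(−1) = 13/5 − (-3/5) = 16/5.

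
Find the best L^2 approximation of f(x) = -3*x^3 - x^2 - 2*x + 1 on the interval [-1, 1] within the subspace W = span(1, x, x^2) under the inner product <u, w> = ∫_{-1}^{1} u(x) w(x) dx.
g(x) = -x^2 - 19*x/5 + 1

The best approximation g ∈ W is the orthogonal projection of f onto W. Writing g = a_0 + a_1 x + a_2 x^2, the coefficients solve the normal equations G · a = b where
  G_{ij} = <φ_i, φ_j> and b_i = <f, φ_i>, with φ_0 = 1, φ_1 = x, φ_2 = x^2.
G =
  [2, 0, 2/3]
  [0, 2/3, 0]
  [2/3, 0, 2/5],
b = (4/3, -38/15, 4/15).
Solving gives a_0 = 1, a_1 = -19/5, a_2 = -1, so
  g(x) = -x^2 - 19*x/5 + 1.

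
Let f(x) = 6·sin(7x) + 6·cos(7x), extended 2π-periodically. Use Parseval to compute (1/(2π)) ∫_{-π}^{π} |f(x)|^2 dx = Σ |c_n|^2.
Σ |c_n|^2 = 36

Expand |f|^2 and use orthogonality of {sin(nx), cos(mx)} on [-π, π]:
  ∫_{-π}^{π} sin(nx)^2 dx = π, ∫ cos(mx)^2 dx = π, and cross terms integrate to 0.
So ∫_{-π}^{π} f(x)^2 dx = 6^2 · π + 6^2 · π = (36 + 36)π.
Divide by 2π: (36 + 36)/2 = 36.
By Parseval, this equals Σ |c_n|^2.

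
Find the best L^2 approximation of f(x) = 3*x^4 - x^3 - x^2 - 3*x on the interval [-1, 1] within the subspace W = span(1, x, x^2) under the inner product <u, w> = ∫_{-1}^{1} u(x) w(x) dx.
g(x) = 11*x^2/7 - 18*x/5 - 9/35

The best approximation g ∈ W is the orthogonal projection of f onto W. Writing g = a_0 + a_1 x + a_2 x^2, the coefficients solve the normal equations G · a = b where
  G_{ij} = <φ_i, φ_j> and b_i = <f, φ_i>, with φ_0 = 1, φ_1 = x, φ_2 = x^2.
G =
  [2, 0, 2/3]
  [0, 2/3, 0]
  [2/3, 0, 2/5],
b = (8/15, -12/5, 16/35).
Solving gives a_0 = -9/35, a_1 = -18/5, a_2 = 11/7, so
  g(x) = 11*x^2/7 - 18*x/5 - 9/35.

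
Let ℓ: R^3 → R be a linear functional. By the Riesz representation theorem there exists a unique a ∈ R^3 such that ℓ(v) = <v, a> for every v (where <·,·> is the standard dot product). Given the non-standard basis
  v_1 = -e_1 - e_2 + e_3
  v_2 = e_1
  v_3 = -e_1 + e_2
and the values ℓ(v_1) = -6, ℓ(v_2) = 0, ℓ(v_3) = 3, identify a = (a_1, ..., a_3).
a = (0, 3, -3)

Write a = (a_1, ..., a_3) in the standard basis. For each basis vector v_i, ℓ(v_i) = <v_i, a> is a linear equation in the a_j's. Collect the n equations into a matrix system V a = ℓ, where row i of V is v_i (expressed in the standard basis). Since V is invertible (lower-triangular with 1s on the diagonal, up to permutation), solve by back-substitution:
  V =
[[-1, -1, 1],
 [1, 0, 0],
 [-1, 1, 0]]
  V a = (-6, 0, 3)
Solving gives a = (0, 3, -3).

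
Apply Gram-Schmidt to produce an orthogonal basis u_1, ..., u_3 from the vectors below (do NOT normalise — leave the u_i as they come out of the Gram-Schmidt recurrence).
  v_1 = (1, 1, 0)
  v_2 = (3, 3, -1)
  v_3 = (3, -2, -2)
Orthogonal basis:
  u_1 = (1, 1, 0)
  u_2 = (0, 0, -1)
  u_3 = (5/2, -5/2, 0)

Apply the Gram-Schmidt recurrence
  u_1 = v_1
  u_i = v_i − Σ_{j<i} ((v_i · u_j) / (u_j · u_j)) · u_j.

Step by step this gives:
  u_1 = (1, 1, 0)
  u_2 = (0, 0, -1)
  u_3 = (5/2, -5/2, 0)

Orthogonality check:
  u_2 · u_1 = 0 (should be 0)
  u_3 · u_1 = 0 (should be 0)
  u_3 · u_2 = 0 (should be 0)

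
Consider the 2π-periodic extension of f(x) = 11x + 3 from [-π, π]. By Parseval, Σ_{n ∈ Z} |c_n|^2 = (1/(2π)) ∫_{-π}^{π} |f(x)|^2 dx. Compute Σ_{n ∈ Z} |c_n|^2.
Σ |c_n|^2 = 121π^2/3 + 9

Expand and integrate term by term over [-π, π]:
  ∫ (11x)^2 dx = 121·(2π^3/3); ∫ 2·11·(3)·x dx = 0 (odd integrand); ∫ 3^2 dx = 9·2π.
So (1/(2π)) ∫_{-π}^{π} (11x + 3)^2 dx = 121π^2/3 + 9 = 121π^2/3 + 9.
Parseval ⇒ Σ |c_n|^2 = 121π^2/3 + 9.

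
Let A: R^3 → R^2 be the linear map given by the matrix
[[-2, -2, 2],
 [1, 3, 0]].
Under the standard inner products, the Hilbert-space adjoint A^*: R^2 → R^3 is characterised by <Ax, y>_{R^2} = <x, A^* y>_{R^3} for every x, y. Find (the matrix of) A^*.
A^* = A^T =
[[-2, 1],
 [-2, 3],
 [2, 0]]

For real matrices with standard dot products, the defining identity <Ax, y> = <x, A^* y> gives (Ax)^T y = x^T (A^*) y, i.e. x^T A^T y = x^T (A^*) y. Since this holds for all x, y, we must have A^* = A^T. Therefore
A^* =
[[-2, 1],
 [-2, 3],
 [2, 0]].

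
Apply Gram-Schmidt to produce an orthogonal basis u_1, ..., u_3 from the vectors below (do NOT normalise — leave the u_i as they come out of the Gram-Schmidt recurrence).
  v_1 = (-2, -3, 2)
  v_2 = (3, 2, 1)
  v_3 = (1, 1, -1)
Orthogonal basis:
  u_1 = (-2, -3, 2)
  u_2 = (31/17, 4/17, 37/17)
  u_3 = (14/69, -16/69, -10/69)

Apply the Gram-Schmidt recurrence
  u_1 = v_1
  u_i = v_i − Σ_{j<i} ((v_i · u_j) / (u_j · u_j)) · u_j.

Step by step this gives:
  u_1 = (-2, -3, 2)
  u_2 = (31/17, 4/17, 37/17)
  u_3 = (14/69, -16/69, -10/69)

Orthogonality check:
  u_2 · u_1 = 0 (should be 0)
  u_3 · u_1 = 0 (should be 0)
  u_3 · u_2 = 0 (should be 0)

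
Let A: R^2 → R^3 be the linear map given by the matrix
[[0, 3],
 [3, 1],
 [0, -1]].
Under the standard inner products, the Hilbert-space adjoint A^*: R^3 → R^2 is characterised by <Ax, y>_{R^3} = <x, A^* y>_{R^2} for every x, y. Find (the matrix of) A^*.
A^* = A^T =
[[0, 3, 0],
 [3, 1, -1]]

For real matrices with standard dot products, the defining identity <Ax, y> = <x, A^* y> gives (Ax)^T y = x^T (A^*) y, i.e. x^T A^T y = x^T (A^*) y. Since this holds for all x, y, we must have A^* = A^T. Therefore
A^* =
[[0, 3, 0],
 [3, 1, -1]].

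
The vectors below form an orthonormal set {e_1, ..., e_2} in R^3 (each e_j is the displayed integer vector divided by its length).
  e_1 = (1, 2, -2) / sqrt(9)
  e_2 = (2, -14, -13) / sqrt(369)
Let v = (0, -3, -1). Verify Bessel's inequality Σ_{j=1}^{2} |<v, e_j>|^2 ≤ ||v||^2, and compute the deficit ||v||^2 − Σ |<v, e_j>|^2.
Σ |<v, e_j>|^2 = 409/41; ||v||^2 = 10; deficit = 1/41

Write each e_j = u_j / sqrt(<u_j, u_j>) where u_j is the displayed integer vector. Then <v, e_j> = <v, u_j> / sqrt(<u_j, u_j>), so |<v, e_j>|^2 = <v, u_j>^2 / <u_j, u_j>.
Coefficients: <v, e_1> = -4/sqrt(9), <v, e_2> = 55/sqrt(369).
Square and sum: Σ |<v, e_j>|^2 = 409/41.
Compute ||v||^2 = v·v = 10.
Deficit = 10 − 409/41 = 1/41 ≥ 0, confirming Bessel's inequality. (The deficit equals ||v − Σ <v,e_j> e_j||^2, the squared distance from v to span{e_j}.)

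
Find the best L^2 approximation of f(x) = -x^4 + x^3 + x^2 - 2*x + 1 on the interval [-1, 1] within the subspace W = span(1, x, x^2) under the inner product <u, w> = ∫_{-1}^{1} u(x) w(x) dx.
g(x) = x^2/7 - 7*x/5 + 38/35

The best approximation g ∈ W is the orthogonal projection of f onto W. Writing g = a_0 + a_1 x + a_2 x^2, the coefficients solve the normal equations G · a = b where
  G_{ij} = <φ_i, φ_j> and b_i = <f, φ_i>, with φ_0 = 1, φ_1 = x, φ_2 = x^2.
G =
  [2, 0, 2/3]
  [0, 2/3, 0]
  [2/3, 0, 2/5],
b = (34/15, -14/15, 82/105).
Solving gives a_0 = 38/35, a_1 = -7/5, a_2 = 1/7, so
  g(x) = x^2/7 - 7*x/5 + 38/35.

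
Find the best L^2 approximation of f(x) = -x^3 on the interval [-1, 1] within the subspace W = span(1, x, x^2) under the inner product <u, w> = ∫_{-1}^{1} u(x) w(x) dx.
g(x) = -3*x/5

The best approximation g ∈ W is the orthogonal projection of f onto W. Writing g = a_0 + a_1 x + a_2 x^2, the coefficients solve the normal equations G · a = b where
  G_{ij} = <φ_i, φ_j> and b_i = <f, φ_i>, with φ_0 = 1, φ_1 = x, φ_2 = x^2.
G =
  [2, 0, 2/3]
  [0, 2/3, 0]
  [2/3, 0, 2/5],
b = (0, -2/5, 0).
Solving gives a_0 = 0, a_1 = -3/5, a_2 = 0, so
  g(x) = -3*x/5.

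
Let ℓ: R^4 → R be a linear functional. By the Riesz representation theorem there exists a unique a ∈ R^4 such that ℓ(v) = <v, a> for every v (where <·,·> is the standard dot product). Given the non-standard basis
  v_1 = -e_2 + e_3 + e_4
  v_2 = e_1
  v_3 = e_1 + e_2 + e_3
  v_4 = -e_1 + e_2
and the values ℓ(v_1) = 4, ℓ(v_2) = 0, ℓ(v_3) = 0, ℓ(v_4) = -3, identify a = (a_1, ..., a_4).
a = (0, -3, 3, -2)

Write a = (a_1, ..., a_4) in the standard basis. For each basis vector v_i, ℓ(v_i) = <v_i, a> is a linear equation in the a_j's. Collect the n equations into a matrix system V a = ℓ, where row i of V is v_i (expressed in the standard basis). Since V is invertible (lower-triangular with 1s on the diagonal, up to permutation), solve by back-substitution:
  V =
[[0, -1, 1, 1],
 [1, 0, 0, 0],
 [1, 1, 1, 0],
 [-1, 1, 0, 0]]
  V a = (4, 0, 0, -3)
Solving gives a = (0, -3, 3, -2).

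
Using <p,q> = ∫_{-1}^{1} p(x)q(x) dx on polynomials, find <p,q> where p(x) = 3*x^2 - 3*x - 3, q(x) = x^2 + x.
<p,q> = -14/5

Expand the product: p(x)·q(x) = 3*x^4 - 6*x^2 - 3*x.
∫_{-1}^{1} of each monomial x^k gives [2/(k+1) if k even, 0 if k odd]. Integrating term-by-term (or equivalently evaluating the antiderivative F(x) = 3*x^5/5 - 2*x^3 - 3*x^2/2 at the endpoints):
  F(1) − F(−1) = -29/10 − (-1/10) = -14/5.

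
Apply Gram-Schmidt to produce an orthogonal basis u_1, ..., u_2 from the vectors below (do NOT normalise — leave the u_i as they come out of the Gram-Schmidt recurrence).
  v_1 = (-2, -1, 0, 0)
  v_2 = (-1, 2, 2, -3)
Orthogonal basis:
  u_1 = (-2, -1, 0, 0)
  u_2 = (-1, 2, 2, -3)

Apply the Gram-Schmidt recurrence
  u_1 = v_1
  u_i = v_i − Σ_{j<i} ((v_i · u_j) / (u_j · u_j)) · u_j.

Step by step this gives:
  u_1 = (-2, -1, 0, 0)
  u_2 = (-1, 2, 2, -3)

Orthogonality check:
  u_2 · u_1 = 0 (should be 0)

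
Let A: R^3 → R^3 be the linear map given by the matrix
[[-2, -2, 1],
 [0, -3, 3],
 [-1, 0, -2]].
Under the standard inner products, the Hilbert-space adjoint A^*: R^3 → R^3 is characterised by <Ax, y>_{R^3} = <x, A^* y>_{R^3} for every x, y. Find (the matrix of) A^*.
A^* = A^T =
[[-2, 0, -1],
 [-2, -3, 0],
 [1, 3, -2]]

For real matrices with standard dot products, the defining identity <Ax, y> = <x, A^* y> gives (Ax)^T y = x^T (A^*) y, i.e. x^T A^T y = x^T (A^*) y. Since this holds for all x, y, we must have A^* = A^T. Therefore
A^* =
[[-2, 0, -1],
 [-2, -3, 0],
 [1, 3, -2]].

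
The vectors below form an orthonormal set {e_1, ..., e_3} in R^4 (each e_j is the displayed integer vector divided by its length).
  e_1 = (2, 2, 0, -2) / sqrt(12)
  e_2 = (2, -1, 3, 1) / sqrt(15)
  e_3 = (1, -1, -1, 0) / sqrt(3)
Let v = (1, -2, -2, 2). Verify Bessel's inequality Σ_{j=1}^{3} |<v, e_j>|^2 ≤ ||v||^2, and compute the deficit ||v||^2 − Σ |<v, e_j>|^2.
Σ |<v, e_j>|^2 = 34/3; ||v||^2 = 13; deficit = 5/3

Write each e_j = u_j / sqrt(<u_j, u_j>) where u_j is the displayed integer vector. Then <v, e_j> = <v, u_j> / sqrt(<u_j, u_j>), so |<v, e_j>|^2 = <v, u_j>^2 / <u_j, u_j>.
Coefficients: <v, e_1> = -6/sqrt(12), <v, e_2> = 0/sqrt(15), <v, e_3> = 5/sqrt(3).
Square and sum: Σ |<v, e_j>|^2 = 34/3.
Compute ||v||^2 = v·v = 13.
Deficit = 13 − 34/3 = 5/3 ≥ 0, confirming Bessel's inequality. (The deficit equals ||v − Σ <v,e_j> e_j||^2, the squared distance from v to span{e_j}.)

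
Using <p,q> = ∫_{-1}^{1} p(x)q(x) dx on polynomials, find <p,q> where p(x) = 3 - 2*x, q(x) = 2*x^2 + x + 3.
<p,q> = 62/3

Expand the product: p(x)·q(x) = -4*x^3 + 4*x^2 - 3*x + 9.
∫_{-1}^{1} of each monomial x^k gives [2/(k+1) if k even, 0 if k odd]. Integrating term-by-term (or equivalently evaluating the antiderivative F(x) = -x^4 + 4*x^3/3 - 3*x^2/2 + 9*x at the endpoints):
  F(1) − F(−1) = 47/6 − (-77/6) = 62/3.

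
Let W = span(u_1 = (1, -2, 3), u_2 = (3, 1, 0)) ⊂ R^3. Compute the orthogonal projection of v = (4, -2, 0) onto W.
proj_W(v) = (466/139, -8/139, 210/139)

Set up U = [u_1 | ... | u_2] ∈ R^(3×2). The projector onto W = col(U) is P = U (U^T U)^(-1) U^T.
Compute U^T U =
  [14, 1]
  [1, 10],
and U^T v = (8, 10).
Solve U^T U · c = U^T v for the coefficients: c = (70/139, 132/139). The projection is proj_W(v) = U c.
Check: (v - proj_W(v)) · u_1 = 0  (should be 0).
Check: (v - proj_W(v)) · u_2 = 0  (should be 0).
Result: proj_W(v) = (466/139, -8/139, 210/139).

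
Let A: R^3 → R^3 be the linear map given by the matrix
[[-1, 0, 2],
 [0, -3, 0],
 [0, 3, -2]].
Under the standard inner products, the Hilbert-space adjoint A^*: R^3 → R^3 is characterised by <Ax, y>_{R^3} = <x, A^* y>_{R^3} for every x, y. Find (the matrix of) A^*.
A^* = A^T =
[[-1, 0, 0],
 [0, -3, 3],
 [2, 0, -2]]

For real matrices with standard dot products, the defining identity <Ax, y> = <x, A^* y> gives (Ax)^T y = x^T (A^*) y, i.e. x^T A^T y = x^T (A^*) y. Since this holds for all x, y, we must have A^* = A^T. Therefore
A^* =
[[-1, 0, 0],
 [0, -3, 3],
 [2, 0, -2]].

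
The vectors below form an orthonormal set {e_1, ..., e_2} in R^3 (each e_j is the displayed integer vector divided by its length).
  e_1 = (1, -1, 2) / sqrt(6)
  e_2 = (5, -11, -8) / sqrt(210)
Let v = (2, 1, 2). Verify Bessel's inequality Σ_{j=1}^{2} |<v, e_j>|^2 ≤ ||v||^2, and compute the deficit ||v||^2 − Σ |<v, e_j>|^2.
Σ |<v, e_j>|^2 = 194/35; ||v||^2 = 9; deficit = 121/35

Write each e_j = u_j / sqrt(<u_j, u_j>) where u_j is the displayed integer vector. Then <v, e_j> = <v, u_j> / sqrt(<u_j, u_j>), so |<v, e_j>|^2 = <v, u_j>^2 / <u_j, u_j>.
Coefficients: <v, e_1> = 5/sqrt(6), <v, e_2> = -17/sqrt(210).
Square and sum: Σ |<v, e_j>|^2 = 194/35.
Compute ||v||^2 = v·v = 9.
Deficit = 9 − 194/35 = 121/35 ≥ 0, confirming Bessel's inequality. (The deficit equals ||v − Σ <v,e_j> e_j||^2, the squared distance from v to span{e_j}.)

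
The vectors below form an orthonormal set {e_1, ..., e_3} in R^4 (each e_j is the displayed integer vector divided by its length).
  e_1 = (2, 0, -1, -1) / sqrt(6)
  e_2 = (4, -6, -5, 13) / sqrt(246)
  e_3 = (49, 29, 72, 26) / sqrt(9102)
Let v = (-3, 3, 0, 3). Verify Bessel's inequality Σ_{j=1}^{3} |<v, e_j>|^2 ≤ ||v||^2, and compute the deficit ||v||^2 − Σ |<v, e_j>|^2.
Σ |<v, e_j>|^2 = 513/37; ||v||^2 = 27; deficit = 486/37

Write each e_j = u_j / sqrt(<u_j, u_j>) where u_j is the displayed integer vector. Then <v, e_j> = <v, u_j> / sqrt(<u_j, u_j>), so |<v, e_j>|^2 = <v, u_j>^2 / <u_j, u_j>.
Coefficients: <v, e_1> = -9/sqrt(6), <v, e_2> = 9/sqrt(246), <v, e_3> = 18/sqrt(9102).
Square and sum: Σ |<v, e_j>|^2 = 513/37.
Compute ||v||^2 = v·v = 27.
Deficit = 27 − 513/37 = 486/37 ≥ 0, confirming Bessel's inequality. (The deficit equals ||v − Σ <v,e_j> e_j||^2, the squared distance from v to span{e_j}.)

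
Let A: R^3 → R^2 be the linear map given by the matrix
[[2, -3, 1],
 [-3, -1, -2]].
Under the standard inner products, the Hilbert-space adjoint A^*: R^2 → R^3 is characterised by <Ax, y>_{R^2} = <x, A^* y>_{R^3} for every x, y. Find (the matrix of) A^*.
A^* = A^T =
[[2, -3],
 [-3, -1],
 [1, -2]]

For real matrices with standard dot products, the defining identity <Ax, y> = <x, A^* y> gives (Ax)^T y = x^T (A^*) y, i.e. x^T A^T y = x^T (A^*) y. Since this holds for all x, y, we must have A^* = A^T. Therefore
A^* =
[[2, -3],
 [-3, -1],
 [1, -2]].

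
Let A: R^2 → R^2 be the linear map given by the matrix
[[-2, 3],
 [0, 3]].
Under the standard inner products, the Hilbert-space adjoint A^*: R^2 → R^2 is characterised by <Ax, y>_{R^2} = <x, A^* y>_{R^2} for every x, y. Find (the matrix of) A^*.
A^* = A^T =
[[-2, 0],
 [3, 3]]

For real matrices with standard dot products, the defining identity <Ax, y> = <x, A^* y> gives (Ax)^T y = x^T (A^*) y, i.e. x^T A^T y = x^T (A^*) y. Since this holds for all x, y, we must have A^* = A^T. Therefore
A^* =
[[-2, 0],
 [3, 3]].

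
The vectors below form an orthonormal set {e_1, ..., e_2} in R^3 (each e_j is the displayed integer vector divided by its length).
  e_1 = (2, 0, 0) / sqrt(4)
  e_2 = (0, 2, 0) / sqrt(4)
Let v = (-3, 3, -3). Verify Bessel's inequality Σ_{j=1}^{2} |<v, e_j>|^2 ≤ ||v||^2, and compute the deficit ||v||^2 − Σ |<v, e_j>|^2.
Σ |<v, e_j>|^2 = 18; ||v||^2 = 27; deficit = 9

Write each e_j = u_j / sqrt(<u_j, u_j>) where u_j is the displayed integer vector. Then <v, e_j> = <v, u_j> / sqrt(<u_j, u_j>), so |<v, e_j>|^2 = <v, u_j>^2 / <u_j, u_j>.
Coefficients: <v, e_1> = -6/sqrt(4), <v, e_2> = 6/sqrt(4).
Square and sum: Σ |<v, e_j>|^2 = 18.
Compute ||v||^2 = v·v = 27.
Deficit = 27 − 18 = 9 ≥ 0, confirming Bessel's inequality. (The deficit equals ||v − Σ <v,e_j> e_j||^2, the squared distance from v to span{e_j}.)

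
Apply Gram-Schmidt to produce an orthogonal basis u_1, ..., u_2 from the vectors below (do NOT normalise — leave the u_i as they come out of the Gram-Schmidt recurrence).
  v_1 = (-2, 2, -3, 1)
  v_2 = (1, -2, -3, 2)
Orthogonal basis:
  u_1 = (-2, 2, -3, 1)
  u_2 = (14/9, -23/9, -13/6, 31/18)

Apply the Gram-Schmidt recurrence
  u_1 = v_1
  u_i = v_i − Σ_{j<i} ((v_i · u_j) / (u_j · u_j)) · u_j.

Step by step this gives:
  u_1 = (-2, 2, -3, 1)
  u_2 = (14/9, -23/9, -13/6, 31/18)

Orthogonality check:
  u_2 · u_1 = 0 (should be 0)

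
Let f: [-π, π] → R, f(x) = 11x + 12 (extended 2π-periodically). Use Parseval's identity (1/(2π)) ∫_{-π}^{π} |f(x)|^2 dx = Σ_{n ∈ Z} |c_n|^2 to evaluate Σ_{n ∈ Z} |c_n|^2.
Σ |c_n|^2 = 121π^2/3 + 144

Expand and integrate term by term over [-π, π]:
  ∫ (11x)^2 dx = 121·(2π^3/3); ∫ 2·11·(12)·x dx = 0 (odd integrand); ∫ 12^2 dx = 144·2π.
So (1/(2π)) ∫_{-π}^{π} (11x + 12)^2 dx = 121π^2/3 + 144 = 121π^2/3 + 144.
Parseval ⇒ Σ |c_n|^2 = 121π^2/3 + 144.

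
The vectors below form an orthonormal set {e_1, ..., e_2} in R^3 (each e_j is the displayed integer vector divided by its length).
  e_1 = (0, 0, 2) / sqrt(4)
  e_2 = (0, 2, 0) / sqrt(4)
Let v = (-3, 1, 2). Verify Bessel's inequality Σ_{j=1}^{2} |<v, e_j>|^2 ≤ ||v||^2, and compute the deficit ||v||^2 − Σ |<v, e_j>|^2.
Σ |<v, e_j>|^2 = 5; ||v||^2 = 14; deficit = 9

Write each e_j = u_j / sqrt(<u_j, u_j>) where u_j is the displayed integer vector. Then <v, e_j> = <v, u_j> / sqrt(<u_j, u_j>), so |<v, e_j>|^2 = <v, u_j>^2 / <u_j, u_j>.
Coefficients: <v, e_1> = 4/sqrt(4), <v, e_2> = 2/sqrt(4).
Square and sum: Σ |<v, e_j>|^2 = 5.
Compute ||v||^2 = v·v = 14.
Deficit = 14 − 5 = 9 ≥ 0, confirming Bessel's inequality. (The deficit equals ||v − Σ <v,e_j> e_j||^2, the squared distance from v to span{e_j}.)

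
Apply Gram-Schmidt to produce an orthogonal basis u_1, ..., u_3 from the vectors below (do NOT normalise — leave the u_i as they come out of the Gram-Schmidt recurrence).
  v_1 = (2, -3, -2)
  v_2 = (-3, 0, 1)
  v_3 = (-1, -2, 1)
Orthogonal basis:
  u_1 = (2, -3, -2)
  u_2 = (-35/17, -24/17, 1/17)
  u_3 = (21/53, -28/53, 63/53)

Apply the Gram-Schmidt recurrence
  u_1 = v_1
  u_i = v_i − Σ_{j<i} ((v_i · u_j) / (u_j · u_j)) · u_j.

Step by step this gives:
  u_1 = (2, -3, -2)
  u_2 = (-35/17, -24/17, 1/17)
  u_3 = (21/53, -28/53, 63/53)

Orthogonality check:
  u_2 · u_1 = 0 (should be 0)
  u_3 · u_1 = 0 (should be 0)
  u_3 · u_2 = 0 (should be 0)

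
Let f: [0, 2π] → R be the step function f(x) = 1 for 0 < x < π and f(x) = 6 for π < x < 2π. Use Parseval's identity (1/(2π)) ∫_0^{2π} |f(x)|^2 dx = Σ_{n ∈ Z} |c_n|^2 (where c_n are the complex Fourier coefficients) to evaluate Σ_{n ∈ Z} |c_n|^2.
Σ |c_n|^2 = 37/2

Parseval equates the L^2 energy of f (normalised by 1/(2π)) with the ℓ^2 sum of its Fourier coefficients: (1/(2π)) ∫_0^{2π} |f|^2 = Σ |c_n|^2.
Compute the left side: (1/(2π)) [∫_0^π 1^2 dx + ∫_π^{2π} 6^2 dx] = (1/(2π)) · (1π + 36π) = (1 + 36)/2 = 37/2.
So Σ_{n ∈ Z} |c_n|^2 = 37/2.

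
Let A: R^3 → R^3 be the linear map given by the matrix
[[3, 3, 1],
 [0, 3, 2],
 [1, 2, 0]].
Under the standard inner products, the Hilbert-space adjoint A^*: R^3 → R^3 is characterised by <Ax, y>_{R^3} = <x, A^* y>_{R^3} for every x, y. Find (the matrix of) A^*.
A^* = A^T =
[[3, 0, 1],
 [3, 3, 2],
 [1, 2, 0]]

For real matrices with standard dot products, the defining identity <Ax, y> = <x, A^* y> gives (Ax)^T y = x^T (A^*) y, i.e. x^T A^T y = x^T (A^*) y. Since this holds for all x, y, we must have A^* = A^T. Therefore
A^* =
[[3, 0, 1],
 [3, 3, 2],
 [1, 2, 0]].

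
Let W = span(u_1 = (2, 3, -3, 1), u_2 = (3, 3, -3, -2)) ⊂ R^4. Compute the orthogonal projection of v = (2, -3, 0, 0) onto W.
proj_W(v) = (-55/229, -144/229, 144/229, -171/229)

Set up U = [u_1 | ... | u_2] ∈ R^(4×2). The projector onto W = col(U) is P = U (U^T U)^(-1) U^T.
Compute U^T U =
  [23, 22]
  [22, 31],
and U^T v = (-5, -3).
Solve U^T U · c = U^T v for the coefficients: c = (-89/229, 41/229). The projection is proj_W(v) = U c.
Check: (v - proj_W(v)) · u_1 = 0  (should be 0).
Check: (v - proj_W(v)) · u_2 = 0  (should be 0).
Result: proj_W(v) = (-55/229, -144/229, 144/229, -171/229).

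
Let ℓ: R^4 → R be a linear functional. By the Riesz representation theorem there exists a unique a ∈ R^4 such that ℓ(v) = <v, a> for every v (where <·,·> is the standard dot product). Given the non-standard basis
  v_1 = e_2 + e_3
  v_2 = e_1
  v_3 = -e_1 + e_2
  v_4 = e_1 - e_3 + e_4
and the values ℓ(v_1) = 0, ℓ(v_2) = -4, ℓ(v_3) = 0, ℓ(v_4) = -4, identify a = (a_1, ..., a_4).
a = (-4, -4, 4, 4)

Write a = (a_1, ..., a_4) in the standard basis. For each basis vector v_i, ℓ(v_i) = <v_i, a> is a linear equation in the a_j's. Collect the n equations into a matrix system V a = ℓ, where row i of V is v_i (expressed in the standard basis). Since V is invertible (lower-triangular with 1s on the diagonal, up to permutation), solve by back-substitution:
  V =
[[0, 1, 1, 0],
 [1, 0, 0, 0],
 [-1, 1, 0, 0],
 [1, 0, -1, 1]]
  V a = (0, -4, 0, -4)
Solving gives a = (-4, -4, 4, 4).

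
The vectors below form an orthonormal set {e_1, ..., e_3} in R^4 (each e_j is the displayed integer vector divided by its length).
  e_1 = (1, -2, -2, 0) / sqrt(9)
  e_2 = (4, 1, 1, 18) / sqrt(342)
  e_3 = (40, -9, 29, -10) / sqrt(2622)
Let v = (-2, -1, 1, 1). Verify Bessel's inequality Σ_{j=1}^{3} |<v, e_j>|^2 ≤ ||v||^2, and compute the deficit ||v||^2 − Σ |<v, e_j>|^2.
Σ |<v, e_j>|^2 = 122/69; ||v||^2 = 7; deficit = 361/69

Write each e_j = u_j / sqrt(<u_j, u_j>) where u_j is the displayed integer vector. Then <v, e_j> = <v, u_j> / sqrt(<u_j, u_j>), so |<v, e_j>|^2 = <v, u_j>^2 / <u_j, u_j>.
Coefficients: <v, e_1> = -2/sqrt(9), <v, e_2> = 10/sqrt(342), <v, e_3> = -52/sqrt(2622).
Square and sum: Σ |<v, e_j>|^2 = 122/69.
Compute ||v||^2 = v·v = 7.
Deficit = 7 − 122/69 = 361/69 ≥ 0, confirming Bessel's inequality. (The deficit equals ||v − Σ <v,e_j> e_j||^2, the squared distance from v to span{e_j}.)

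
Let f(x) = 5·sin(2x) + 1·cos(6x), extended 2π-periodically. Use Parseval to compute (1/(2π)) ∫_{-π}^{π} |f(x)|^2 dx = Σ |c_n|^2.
Σ |c_n|^2 = 13

Expand |f|^2 and use orthogonality of {sin(nx), cos(mx)} on [-π, π]:
  ∫_{-π}^{π} sin(nx)^2 dx = π, ∫ cos(mx)^2 dx = π, and cross terms integrate to 0.
So ∫_{-π}^{π} f(x)^2 dx = 5^2 · π + 1^2 · π = (25 + 1)π.
Divide by 2π: (25 + 1)/2 = 13.
By Parseval, this equals Σ |c_n|^2.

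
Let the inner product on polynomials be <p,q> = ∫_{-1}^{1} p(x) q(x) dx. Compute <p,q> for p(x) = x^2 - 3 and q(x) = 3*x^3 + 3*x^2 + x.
<p,q> = -24/5

Expand the product: p(x)·q(x) = 3*x^5 + 3*x^4 - 8*x^3 - 9*x^2 - 3*x.
∫_{-1}^{1} of each monomial x^k gives [2/(k+1) if k even, 0 if k odd]. Integrating term-by-term (or equivalently evaluating the antiderivative F(x) = x^6/2 + 3*x^5/5 - 2*x^4 - 3*x^3 - 3*x^2/2 at the endpoints):
  F(1) − F(−1) = -27/5 − (-3/5) = -24/5.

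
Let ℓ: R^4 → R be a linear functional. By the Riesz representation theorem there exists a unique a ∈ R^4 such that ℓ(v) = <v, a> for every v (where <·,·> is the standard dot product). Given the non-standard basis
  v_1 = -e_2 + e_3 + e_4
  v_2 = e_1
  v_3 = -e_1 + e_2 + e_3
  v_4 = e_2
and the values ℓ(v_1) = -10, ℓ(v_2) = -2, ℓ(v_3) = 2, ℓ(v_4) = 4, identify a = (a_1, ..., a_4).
a = (-2, 4, -4, -2)

Write a = (a_1, ..., a_4) in the standard basis. For each basis vector v_i, ℓ(v_i) = <v_i, a> is a linear equation in the a_j's. Collect the n equations into a matrix system V a = ℓ, where row i of V is v_i (expressed in the standard basis). Since V is invertible (lower-triangular with 1s on the diagonal, up to permutation), solve by back-substitution:
  V =
[[0, -1, 1, 1],
 [1, 0, 0, 0],
 [-1, 1, 1, 0],
 [0, 1, 0, 0]]
  V a = (-10, -2, 2, 4)
Solving gives a = (-2, 4, -4, -2).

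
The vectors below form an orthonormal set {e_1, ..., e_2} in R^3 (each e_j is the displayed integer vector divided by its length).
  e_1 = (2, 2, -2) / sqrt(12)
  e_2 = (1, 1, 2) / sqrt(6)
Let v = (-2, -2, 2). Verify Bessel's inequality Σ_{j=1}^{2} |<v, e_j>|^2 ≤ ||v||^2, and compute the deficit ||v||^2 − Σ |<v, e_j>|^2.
Σ |<v, e_j>|^2 = 12; ||v||^2 = 12; deficit = 0

Write each e_j = u_j / sqrt(<u_j, u_j>) where u_j is the displayed integer vector. Then <v, e_j> = <v, u_j> / sqrt(<u_j, u_j>), so |<v, e_j>|^2 = <v, u_j>^2 / <u_j, u_j>.
Coefficients: <v, e_1> = -12/sqrt(12), <v, e_2> = 0/sqrt(6).
Square and sum: Σ |<v, e_j>|^2 = 12.
Compute ||v||^2 = v·v = 12.
Deficit = 12 − 12 = 0 ≥ 0, confirming Bessel's inequality. (The deficit equals ||v − Σ <v,e_j> e_j||^2, the squared distance from v to span{e_j}.)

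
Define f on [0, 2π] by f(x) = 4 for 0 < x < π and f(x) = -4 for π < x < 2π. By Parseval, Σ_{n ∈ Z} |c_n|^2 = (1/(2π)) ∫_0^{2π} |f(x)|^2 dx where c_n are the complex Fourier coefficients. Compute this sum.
Σ |c_n|^2 = 16

Parseval equates the L^2 energy of f (normalised by 1/(2π)) with the ℓ^2 sum of its Fourier coefficients: (1/(2π)) ∫_0^{2π} |f|^2 = Σ |c_n|^2.
Compute the left side: (1/(2π)) [∫_0^π 4^2 dx + ∫_π^{2π} (-4)^2 dx] = (1/(2π)) · (16π + 16π) = (16 + 16)/2 = 16.
So Σ_{n ∈ Z} |c_n|^2 = 16.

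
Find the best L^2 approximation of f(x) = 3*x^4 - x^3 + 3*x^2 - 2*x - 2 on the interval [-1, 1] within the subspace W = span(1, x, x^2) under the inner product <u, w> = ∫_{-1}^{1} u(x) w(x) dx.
g(x) = 39*x^2/7 - 13*x/5 - 79/35

The best approximation g ∈ W is the orthogonal projection of f onto W. Writing g = a_0 + a_1 x + a_2 x^2, the coefficients solve the normal equations G · a = b where
  G_{ij} = <φ_i, φ_j> and b_i = <f, φ_i>, with φ_0 = 1, φ_1 = x, φ_2 = x^2.
G =
  [2, 0, 2/3]
  [0, 2/3, 0]
  [2/3, 0, 2/5],
b = (-4/5, -26/15, 76/105).
Solving gives a_0 = -79/35, a_1 = -13/5, a_2 = 39/7, so
  g(x) = 39*x^2/7 - 13*x/5 - 79/35.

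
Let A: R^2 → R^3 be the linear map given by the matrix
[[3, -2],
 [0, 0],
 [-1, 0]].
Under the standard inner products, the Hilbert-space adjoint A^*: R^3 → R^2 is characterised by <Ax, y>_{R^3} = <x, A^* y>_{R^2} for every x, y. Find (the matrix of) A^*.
A^* = A^T =
[[3, 0, -1],
 [-2, 0, 0]]

For real matrices with standard dot products, the defining identity <Ax, y> = <x, A^* y> gives (Ax)^T y = x^T (A^*) y, i.e. x^T A^T y = x^T (A^*) y. Since this holds for all x, y, we must have A^* = A^T. Therefore
A^* =
[[3, 0, -1],
 [-2, 0, 0]].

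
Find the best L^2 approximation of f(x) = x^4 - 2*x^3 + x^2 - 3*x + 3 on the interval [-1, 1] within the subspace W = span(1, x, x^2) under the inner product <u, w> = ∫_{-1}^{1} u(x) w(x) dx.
g(x) = 13*x^2/7 - 21*x/5 + 102/35

The best approximation g ∈ W is the orthogonal projection of f onto W. Writing g = a_0 + a_1 x + a_2 x^2, the coefficients solve the normal equations G · a = b where
  G_{ij} = <φ_i, φ_j> and b_i = <f, φ_i>, with φ_0 = 1, φ_1 = x, φ_2 = x^2.
G =
  [2, 0, 2/3]
  [0, 2/3, 0]
  [2/3, 0, 2/5],
b = (106/15, -14/5, 94/35).
Solving gives a_0 = 102/35, a_1 = -21/5, a_2 = 13/7, so
  g(x) = 13*x^2/7 - 21*x/5 + 102/35.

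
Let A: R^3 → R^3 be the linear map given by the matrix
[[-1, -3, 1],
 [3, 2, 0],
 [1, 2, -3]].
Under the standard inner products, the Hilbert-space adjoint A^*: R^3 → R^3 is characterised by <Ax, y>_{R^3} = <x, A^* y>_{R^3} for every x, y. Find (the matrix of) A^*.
A^* = A^T =
[[-1, 3, 1],
 [-3, 2, 2],
 [1, 0, -3]]

For real matrices with standard dot products, the defining identity <Ax, y> = <x, A^* y> gives (Ax)^T y = x^T (A^*) y, i.e. x^T A^T y = x^T (A^*) y. Since this holds for all x, y, we must have A^* = A^T. Therefore
A^* =
[[-1, 3, 1],
 [-3, 2, 2],
 [1, 0, -3]].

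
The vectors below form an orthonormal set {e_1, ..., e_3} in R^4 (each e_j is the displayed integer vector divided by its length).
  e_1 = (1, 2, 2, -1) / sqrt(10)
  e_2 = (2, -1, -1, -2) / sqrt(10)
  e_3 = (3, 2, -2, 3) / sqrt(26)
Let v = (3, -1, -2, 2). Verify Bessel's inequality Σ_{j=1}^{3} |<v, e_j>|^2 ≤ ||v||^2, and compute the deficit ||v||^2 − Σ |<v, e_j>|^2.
Σ |<v, e_j>|^2 = 419/26; ||v||^2 = 18; deficit = 49/26

Write each e_j = u_j / sqrt(<u_j, u_j>) where u_j is the displayed integer vector. Then <v, e_j> = <v, u_j> / sqrt(<u_j, u_j>), so |<v, e_j>|^2 = <v, u_j>^2 / <u_j, u_j>.
Coefficients: <v, e_1> = -5/sqrt(10), <v, e_2> = 5/sqrt(10), <v, e_3> = 17/sqrt(26).
Square and sum: Σ |<v, e_j>|^2 = 419/26.
Compute ||v||^2 = v·v = 18.
Deficit = 18 − 419/26 = 49/26 ≥ 0, confirming Bessel's inequality. (The deficit equals ||v − Σ <v,e_j> e_j||^2, the squared distance from v to span{e_j}.)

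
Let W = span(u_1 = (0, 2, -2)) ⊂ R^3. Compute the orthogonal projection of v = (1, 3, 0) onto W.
proj_W(v) = (0, 3/2, -3/2)

Set up U = [u_1 | ... | u_1] ∈ R^(3×1). The projector onto W = col(U) is P = U (U^T U)^(-1) U^T.
Compute U^T U =
  [8],
and U^T v = (6).
Solve U^T U · c = U^T v for the coefficients: c = (3/4). The projection is proj_W(v) = U c.
Check: (v - proj_W(v)) · u_1 = 0  (should be 0).
Result: proj_W(v) = (0, 3/2, -3/2).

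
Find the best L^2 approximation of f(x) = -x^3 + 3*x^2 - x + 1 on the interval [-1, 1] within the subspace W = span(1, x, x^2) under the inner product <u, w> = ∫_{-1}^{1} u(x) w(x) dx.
g(x) = 3*x^2 - 8*x/5 + 1

The best approximation g ∈ W is the orthogonal projection of f onto W. Writing g = a_0 + a_1 x + a_2 x^2, the coefficients solve the normal equations G · a = b where
  G_{ij} = <φ_i, φ_j> and b_i = <f, φ_i>, with φ_0 = 1, φ_1 = x, φ_2 = x^2.
G =
  [2, 0, 2/3]
  [0, 2/3, 0]
  [2/3, 0, 2/5],
b = (4, -16/15, 28/15).
Solving gives a_0 = 1, a_1 = -8/5, a_2 = 3, so
  g(x) = 3*x^2 - 8*x/5 + 1.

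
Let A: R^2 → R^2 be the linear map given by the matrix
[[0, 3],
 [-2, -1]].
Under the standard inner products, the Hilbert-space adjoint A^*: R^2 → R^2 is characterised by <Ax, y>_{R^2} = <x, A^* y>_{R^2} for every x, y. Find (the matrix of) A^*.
A^* = A^T =
[[0, -2],
 [3, -1]]

For real matrices with standard dot products, the defining identity <Ax, y> = <x, A^* y> gives (Ax)^T y = x^T (A^*) y, i.e. x^T A^T y = x^T (A^*) y. Since this holds for all x, y, we must have A^* = A^T. Therefore
A^* =
[[0, -2],
 [3, -1]].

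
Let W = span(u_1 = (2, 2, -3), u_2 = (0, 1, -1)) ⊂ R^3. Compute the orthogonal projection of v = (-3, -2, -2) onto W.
proj_W(v) = (-16/9, 4/9, 4/9)

Set up U = [u_1 | ... | u_2] ∈ R^(3×2). The projector onto W = col(U) is P = U (U^T U)^(-1) U^T.
Compute U^T U =
  [17, 5]
  [5, 2],
and U^T v = (-4, 0).
Solve U^T U · c = U^T v for the coefficients: c = (-8/9, 20/9). The projection is proj_W(v) = U c.
Check: (v - proj_W(v)) · u_1 = 0  (should be 0).
Check: (v - proj_W(v)) · u_2 = 0  (should be 0).
Result: proj_W(v) = (-16/9, 4/9, 4/9).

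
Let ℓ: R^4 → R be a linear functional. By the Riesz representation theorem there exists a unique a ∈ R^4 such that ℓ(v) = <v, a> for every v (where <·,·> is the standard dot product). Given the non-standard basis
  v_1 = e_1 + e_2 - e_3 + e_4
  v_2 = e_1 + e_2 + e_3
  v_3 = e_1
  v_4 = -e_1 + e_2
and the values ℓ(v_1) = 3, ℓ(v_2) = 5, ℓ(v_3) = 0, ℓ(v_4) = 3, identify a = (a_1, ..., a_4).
a = (0, 3, 2, 2)

Write a = (a_1, ..., a_4) in the standard basis. For each basis vector v_i, ℓ(v_i) = <v_i, a> is a linear equation in the a_j's. Collect the n equations into a matrix system V a = ℓ, where row i of V is v_i (expressed in the standard basis). Since V is invertible (lower-triangular with 1s on the diagonal, up to permutation), solve by back-substitution:
  V =
[[1, 1, -1, 1],
 [1, 1, 1, 0],
 [1, 0, 0, 0],
 [-1, 1, 0, 0]]
  V a = (3, 5, 0, 3)
Solving gives a = (0, 3, 2, 2).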